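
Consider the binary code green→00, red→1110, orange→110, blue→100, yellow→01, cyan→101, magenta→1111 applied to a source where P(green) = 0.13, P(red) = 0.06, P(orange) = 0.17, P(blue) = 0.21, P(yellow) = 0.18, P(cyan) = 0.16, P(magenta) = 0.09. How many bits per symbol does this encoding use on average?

L̄ = Σ pᵢ·ℓᵢ = 0.13·2 + 0.06·4 + 0.17·3 + 0.21·3 + 0.18·2 + 0.16·3 + 0.09·4 = 2.84 bits/symbol.

2.84 bits/symbol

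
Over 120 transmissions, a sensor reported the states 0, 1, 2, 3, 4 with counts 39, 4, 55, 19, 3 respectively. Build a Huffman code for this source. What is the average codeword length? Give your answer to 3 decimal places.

Probabilities are the counts divided by 120.
Repeatedly combine the two least-probable nodes; the expected code length is the sum of the merged weights.
merge 1/40 + 1/30 → 7/120
merge 7/120 + 19/120 → 13/60
merge 13/60 + 13/40 → 13/24
merge 11/24 + 13/24 → 1
L = 7/120 + 13/60 + 13/24 + 1 = 109/60 ≈ 1.817 bits/symbol.

1.817 bits/symbol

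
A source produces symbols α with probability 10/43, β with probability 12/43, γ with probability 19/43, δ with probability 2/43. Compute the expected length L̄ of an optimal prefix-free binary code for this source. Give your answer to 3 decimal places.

1.837 bits/symbol

Repeatedly combine the two least-probable nodes; the expected code length is the sum of the merged weights.
merge 2/43 + 10/43 → 12/43
merge 12/43 + 12/43 → 24/43
merge 19/43 + 24/43 → 1
L = 12/43 + 24/43 + 1 = 79/43 ≈ 1.837 bits/symbol.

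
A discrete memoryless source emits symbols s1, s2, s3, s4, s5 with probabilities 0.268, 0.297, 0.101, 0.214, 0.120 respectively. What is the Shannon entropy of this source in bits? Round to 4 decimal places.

H = −Σ pᵢ log₂ pᵢ.
−0.268·log₂(0.268) = 0.5091
−0.297·log₂(0.297) = 0.5202
−0.101·log₂(0.101) = 0.3341
−0.214·log₂(0.214) = 0.4760
−0.120·log₂(0.120) = 0.3671
Sum ≈ 2.2064 → 2.2064 bits.

2.2064 bits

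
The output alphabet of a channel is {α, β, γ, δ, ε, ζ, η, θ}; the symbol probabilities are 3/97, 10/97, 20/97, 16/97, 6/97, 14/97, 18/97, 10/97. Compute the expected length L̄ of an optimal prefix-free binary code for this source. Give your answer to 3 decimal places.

Repeatedly combine the two least-probable nodes; the expected code length is the sum of the merged weights.
merge 3/97 + 6/97 → 9/97
merge 9/97 + 10/97 → 19/97
merge 10/97 + 14/97 → 24/97
merge 16/97 + 18/97 → 34/97
merge 19/97 + 20/97 → 39/97
merge 24/97 + 34/97 → 58/97
merge 39/97 + 58/97 → 1
L = 9/97 + 19/97 + 24/97 + 34/97 + 39/97 + 58/97 + 1 = 280/97 ≈ 2.887 bits/symbol.

2.887 bits/symbol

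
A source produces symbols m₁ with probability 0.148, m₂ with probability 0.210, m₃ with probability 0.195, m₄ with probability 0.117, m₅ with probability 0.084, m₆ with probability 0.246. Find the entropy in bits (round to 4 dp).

H = −Σ pᵢ log₂ pᵢ.
−0.148·log₂(0.148) = 0.4079
−0.210·log₂(0.210) = 0.4728
−0.195·log₂(0.195) = 0.4599
−0.117·log₂(0.117) = 0.3622
−0.084·log₂(0.084) = 0.3002
−0.246·log₂(0.246) = 0.4977
Sum ≈ 2.5007 → 2.5007 bits.

2.5007 bits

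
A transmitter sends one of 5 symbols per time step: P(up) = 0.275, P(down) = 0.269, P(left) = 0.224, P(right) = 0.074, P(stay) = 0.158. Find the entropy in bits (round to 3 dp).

H = −Σ pᵢ log₂ pᵢ.
−0.275·log₂(0.275) = 0.5122
−0.269·log₂(0.269) = 0.5096
−0.224·log₂(0.224) = 0.4835
−0.074·log₂(0.074) = 0.2780
−0.158·log₂(0.158) = 0.4206
Sum ≈ 2.2038 → 2.204 bits.

2.204 bits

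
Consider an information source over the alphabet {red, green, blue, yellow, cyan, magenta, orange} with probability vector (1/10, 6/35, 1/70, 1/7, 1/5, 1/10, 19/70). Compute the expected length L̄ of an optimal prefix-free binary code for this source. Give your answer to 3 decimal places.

Repeatedly combine the two least-probable nodes; the expected code length is the sum of the merged weights.
merge 1/70 + 1/10 → 4/35
merge 1/10 + 4/35 → 3/14
merge 1/7 + 6/35 → 11/35
merge 1/5 + 3/14 → 29/70
merge 19/70 + 11/35 → 41/70
merge 29/70 + 41/70 → 1
L = 4/35 + 3/14 + 11/35 + 29/70 + 41/70 + 1 = 37/14 ≈ 2.643 bits/symbol.

2.643 bits/symbol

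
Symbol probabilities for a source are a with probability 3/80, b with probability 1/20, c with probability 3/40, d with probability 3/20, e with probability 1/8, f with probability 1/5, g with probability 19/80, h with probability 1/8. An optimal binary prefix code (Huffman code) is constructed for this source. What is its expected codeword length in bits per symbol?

2.8125 bits/symbol

Repeatedly combine the two least-probable nodes; the expected code length is the sum of the merged weights.
merge 3/80 + 1/20 → 7/80
merge 3/40 + 7/80 → 13/80
merge 1/8 + 1/8 → 1/4
merge 3/20 + 13/80 → 5/16
merge 1/5 + 19/80 → 7/16
merge 1/4 + 5/16 → 9/16
merge 7/16 + 9/16 → 1
L = 7/80 + 13/80 + 1/4 + 5/16 + 7/16 + 9/16 + 1 = 45/16 = 2.8125 bits/symbol.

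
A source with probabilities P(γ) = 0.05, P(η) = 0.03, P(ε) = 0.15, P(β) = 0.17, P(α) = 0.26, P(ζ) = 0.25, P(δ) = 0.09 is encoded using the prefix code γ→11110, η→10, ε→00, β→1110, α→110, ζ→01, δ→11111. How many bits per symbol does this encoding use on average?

3.02 bits/symbol

L̄ = Σ pᵢ·ℓᵢ = 0.05·5 + 0.03·2 + 0.15·2 + 0.17·4 + 0.26·3 + 0.25·2 + 0.09·5 = 3.02 bits/symbol.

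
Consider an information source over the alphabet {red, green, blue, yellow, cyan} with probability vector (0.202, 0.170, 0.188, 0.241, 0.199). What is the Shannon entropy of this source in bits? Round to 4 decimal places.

2.3123 bits

H = −Σ pᵢ log₂ pᵢ.
−0.202·log₂(0.202) = 0.4661
−0.170·log₂(0.170) = 0.4346
−0.188·log₂(0.188) = 0.4533
−0.241·log₂(0.241) = 0.4947
−0.199·log₂(0.199) = 0.4635
Sum ≈ 2.3123 → 2.3123 bits.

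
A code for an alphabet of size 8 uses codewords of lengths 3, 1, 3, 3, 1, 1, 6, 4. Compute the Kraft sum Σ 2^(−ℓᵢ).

1.953125

With common denominator 2^6 = 64: Σ 2^(−ℓᵢ) = 8/64 + 32/64 + 8/64 + 8/64 + 32/64 + 32/64 + 1/64 + 4/64 = 125/64 = 1.953125.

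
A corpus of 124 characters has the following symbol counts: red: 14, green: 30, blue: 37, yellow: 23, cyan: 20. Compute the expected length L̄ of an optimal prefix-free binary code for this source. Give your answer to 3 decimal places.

Probabilities are the counts divided by 124.
Repeatedly combine the two least-probable nodes; the expected code length is the sum of the merged weights.
merge 7/62 + 5/31 → 17/62
merge 23/124 + 15/62 → 53/124
merge 17/62 + 37/124 → 71/124
merge 53/124 + 71/124 → 1
L = 17/62 + 53/124 + 71/124 + 1 = 141/62 ≈ 2.274 bits/symbol.

2.274 bits/symbol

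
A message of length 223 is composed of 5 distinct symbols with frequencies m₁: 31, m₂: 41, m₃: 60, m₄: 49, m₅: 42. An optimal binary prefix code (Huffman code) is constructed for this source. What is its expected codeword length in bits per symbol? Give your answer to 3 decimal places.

2.323 bits/symbol

Probabilities are the counts divided by 223.
Repeatedly combine the two least-probable nodes; the expected code length is the sum of the merged weights.
merge 31/223 + 41/223 → 72/223
merge 42/223 + 49/223 → 91/223
merge 60/223 + 72/223 → 132/223
merge 91/223 + 132/223 → 1
L = 72/223 + 91/223 + 132/223 + 1 = 518/223 ≈ 2.323 bits/symbol.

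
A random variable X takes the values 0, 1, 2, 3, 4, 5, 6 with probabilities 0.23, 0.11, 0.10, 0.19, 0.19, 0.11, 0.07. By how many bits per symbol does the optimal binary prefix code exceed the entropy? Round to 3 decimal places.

Entropy H = −Σ p log₂ p ≈ 2.6994 bits.
Huffman merges: 7/100+1/10→17/100; 11/100+11/100→11/50; 17/100+19/100→9/25; 19/100+11/50→41/100; 23/100+9/25→59/100; 41/100+59/100→1. L = 11/4 ≈ 2.7500.
L − H = 2.7500 − 2.6994 = 0.051 bits.

0.051 bits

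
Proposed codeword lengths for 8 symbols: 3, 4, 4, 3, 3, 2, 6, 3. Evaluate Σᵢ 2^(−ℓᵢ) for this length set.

0.890625

With common denominator 2^6 = 64: Σ 2^(−ℓᵢ) = 8/64 + 4/64 + 4/64 + 8/64 + 8/64 + 16/64 + 1/64 + 8/64 = 57/64 = 0.890625.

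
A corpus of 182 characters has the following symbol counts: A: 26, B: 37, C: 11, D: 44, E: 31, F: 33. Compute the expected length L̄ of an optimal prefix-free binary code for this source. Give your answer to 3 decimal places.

2.555 bits/symbol

Probabilities are the counts divided by 182.
Repeatedly combine the two least-probable nodes; the expected code length is the sum of the merged weights.
merge 11/182 + 1/7 → 37/182
merge 31/182 + 33/182 → 32/91
merge 37/182 + 37/182 → 37/91
merge 22/91 + 32/91 → 54/91
merge 37/91 + 54/91 → 1
L = 37/182 + 32/91 + 37/91 + 54/91 + 1 = 465/182 ≈ 2.555 bits/symbol.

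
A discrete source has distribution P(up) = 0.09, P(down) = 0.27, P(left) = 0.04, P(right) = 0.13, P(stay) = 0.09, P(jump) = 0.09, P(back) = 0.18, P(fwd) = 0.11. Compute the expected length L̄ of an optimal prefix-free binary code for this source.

2.86 bits/symbol

Repeatedly combine the two least-probable nodes; the expected code length is the sum of the merged weights.
merge 1/25 + 9/100 → 13/100
merge 9/100 + 9/100 → 9/50
merge 11/100 + 13/100 → 6/25
merge 13/100 + 9/50 → 31/100
merge 9/50 + 6/25 → 21/50
merge 27/100 + 31/100 → 29/50
merge 21/50 + 29/50 → 1
L = 13/100 + 9/50 + 6/25 + 31/100 + 21/50 + 29/50 + 1 = 143/50 = 2.86 bits/symbol.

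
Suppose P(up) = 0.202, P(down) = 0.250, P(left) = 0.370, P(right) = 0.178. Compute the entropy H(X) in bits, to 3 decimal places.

1.940 bits

H = −Σ pᵢ log₂ pᵢ.
−0.202·log₂(0.202) = 0.4661
−0.250·log₂(0.250) = 0.5000
−0.370·log₂(0.370) = 0.5307
−0.178·log₂(0.178) = 0.4432
Sum ≈ 1.9401 → 1.940 bits.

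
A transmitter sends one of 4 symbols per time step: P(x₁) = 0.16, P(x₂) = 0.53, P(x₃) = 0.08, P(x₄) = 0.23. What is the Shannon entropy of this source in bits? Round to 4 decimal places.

H = −Σ pᵢ log₂ pᵢ.
−0.16·log₂(0.16) = 0.4230
−0.53·log₂(0.53) = 0.4854
−0.08·log₂(0.08) = 0.2915
−0.23·log₂(0.23) = 0.4877
Sum ≈ 1.6876 → 1.6876 bits.

1.6876 bits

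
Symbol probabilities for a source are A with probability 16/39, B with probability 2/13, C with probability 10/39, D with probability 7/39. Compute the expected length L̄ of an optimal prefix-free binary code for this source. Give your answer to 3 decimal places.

1.923 bits/symbol

Repeatedly combine the two least-probable nodes; the expected code length is the sum of the merged weights.
merge 2/13 + 7/39 → 1/3
merge 10/39 + 1/3 → 23/39
merge 16/39 + 23/39 → 1
L = 1/3 + 23/39 + 1 = 25/13 ≈ 1.923 bits/symbol.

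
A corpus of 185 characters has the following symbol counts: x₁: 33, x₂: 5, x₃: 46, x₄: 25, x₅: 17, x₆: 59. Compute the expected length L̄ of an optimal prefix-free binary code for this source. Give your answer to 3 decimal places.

Probabilities are the counts divided by 185.
Repeatedly combine the two least-probable nodes; the expected code length is the sum of the merged weights.
merge 1/37 + 17/185 → 22/185
merge 22/185 + 5/37 → 47/185
merge 33/185 + 46/185 → 79/185
merge 47/185 + 59/185 → 106/185
merge 79/185 + 106/185 → 1
L = 22/185 + 47/185 + 79/185 + 106/185 + 1 = 439/185 ≈ 2.373 bits/symbol.

2.373 bits/symbol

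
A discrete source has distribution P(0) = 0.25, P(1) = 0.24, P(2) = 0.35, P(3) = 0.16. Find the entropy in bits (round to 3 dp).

H = −Σ pᵢ log₂ pᵢ.
−0.25·log₂(0.25) = 0.5000
−0.24·log₂(0.24) = 0.4941
−0.35·log₂(0.35) = 0.5301
−0.16·log₂(0.16) = 0.4230
Sum ≈ 1.9473 → 1.947 bits.

1.947 bits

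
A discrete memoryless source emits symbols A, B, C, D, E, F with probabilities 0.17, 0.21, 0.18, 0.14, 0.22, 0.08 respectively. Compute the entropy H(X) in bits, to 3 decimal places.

H = −Σ pᵢ log₂ pᵢ.
−0.17·log₂(0.17) = 0.4346
−0.21·log₂(0.21) = 0.4728
−0.18·log₂(0.18) = 0.4453
−0.14·log₂(0.14) = 0.3971
−0.22·log₂(0.22) = 0.4806
−0.08·log₂(0.08) = 0.2915
Sum ≈ 2.5219 → 2.522 bits.

2.522 bits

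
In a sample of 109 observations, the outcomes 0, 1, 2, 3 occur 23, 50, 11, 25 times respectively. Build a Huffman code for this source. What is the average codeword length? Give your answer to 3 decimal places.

Probabilities are the counts divided by 109.
Repeatedly combine the two least-probable nodes; the expected code length is the sum of the merged weights.
merge 11/109 + 23/109 → 34/109
merge 25/109 + 34/109 → 59/109
merge 50/109 + 59/109 → 1
L = 34/109 + 59/109 + 1 = 202/109 ≈ 1.853 bits/symbol.

1.853 bits/symbol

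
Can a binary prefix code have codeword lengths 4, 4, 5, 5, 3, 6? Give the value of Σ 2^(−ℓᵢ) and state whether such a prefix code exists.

With common denominator 2^6 = 64: Σ 2^(−ℓᵢ) = 4/64 + 4/64 + 2/64 + 2/64 + 8/64 + 1/64 = 21/64 = 0.328125.
Kraft's inequality requires Σ ≤ 1; here Σ = 0.328125 ≤ 1, so such a prefix code exists.

0.328125; yes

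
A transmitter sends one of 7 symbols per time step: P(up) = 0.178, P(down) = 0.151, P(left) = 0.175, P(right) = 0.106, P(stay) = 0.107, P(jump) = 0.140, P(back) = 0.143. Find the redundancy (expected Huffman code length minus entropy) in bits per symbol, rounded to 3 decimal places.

0.040 bits

Entropy H = −Σ p log₂ p ≈ 2.7817 bits.
Huffman merges: 53/500+107/1000→213/1000; 7/50+143/1000→283/1000; 151/1000+7/40→163/500; 89/500+213/1000→391/1000; 283/1000+163/500→609/1000; 391/1000+609/1000→1. L = 1411/500 ≈ 2.8220.
L − H = 2.8220 − 2.7817 = 0.040 bits.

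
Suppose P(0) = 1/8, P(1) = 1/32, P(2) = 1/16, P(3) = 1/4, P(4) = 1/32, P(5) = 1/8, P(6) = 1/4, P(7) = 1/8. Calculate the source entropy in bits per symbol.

Each probability is a power of 1/2, so log₂(1/p) is an integer.
H = Σ p·log₂(1/p) = 1/8·3 + 1/32·5 + 1/16·4 + 1/4·2 + 1/32·5 + 1/8·3 + 1/4·2 + 1/8·3 = 2.6875 bits.

2.6875 bits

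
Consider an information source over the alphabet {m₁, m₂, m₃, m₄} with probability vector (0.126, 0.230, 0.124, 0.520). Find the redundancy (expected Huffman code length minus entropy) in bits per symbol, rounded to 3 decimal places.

0.002 bits

Entropy H = −Σ p log₂ p ≈ 1.7282 bits.
Huffman merges: 31/250+63/500→1/4; 23/100+1/4→12/25; 12/25+13/25→1. L = 173/100 ≈ 1.7300.
L − H = 1.7300 − 1.7282 = 0.002 bits.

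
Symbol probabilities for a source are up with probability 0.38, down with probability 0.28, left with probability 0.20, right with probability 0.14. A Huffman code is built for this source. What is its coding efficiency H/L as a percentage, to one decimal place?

Entropy H = −Σ p log₂ p ≈ 1.9062 bits.
Huffman merges: 7/50+1/5→17/50; 7/25+17/50→31/50; 19/50+31/50→1. L = 49/25 ≈ 1.9600.
Efficiency = H/L = 1.9062/1.9600 = 97.3%.

97.3%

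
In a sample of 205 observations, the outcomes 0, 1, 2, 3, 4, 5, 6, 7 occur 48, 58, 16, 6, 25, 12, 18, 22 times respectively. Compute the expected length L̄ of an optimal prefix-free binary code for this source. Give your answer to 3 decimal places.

Probabilities are the counts divided by 205.
Repeatedly combine the two least-probable nodes; the expected code length is the sum of the merged weights.
merge 6/205 + 12/205 → 18/205
merge 16/205 + 18/205 → 34/205
merge 18/205 + 22/205 → 8/41
merge 5/41 + 34/205 → 59/205
merge 8/41 + 48/205 → 88/205
merge 58/205 + 59/205 → 117/205
merge 88/205 + 117/205 → 1
L = 18/205 + 34/205 + 8/41 + 59/205 + 88/205 + 117/205 + 1 = 561/205 ≈ 2.737 bits/symbol.

2.737 bits/symbol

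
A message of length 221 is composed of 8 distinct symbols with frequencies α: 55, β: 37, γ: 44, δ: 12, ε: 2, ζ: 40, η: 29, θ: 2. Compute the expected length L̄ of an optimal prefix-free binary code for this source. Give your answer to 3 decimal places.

2.643 bits/symbol

Probabilities are the counts divided by 221.
Repeatedly combine the two least-probable nodes; the expected code length is the sum of the merged weights.
merge 2/221 + 2/221 → 4/221
merge 4/221 + 12/221 → 16/221
merge 16/221 + 29/221 → 45/221
merge 37/221 + 40/221 → 77/221
merge 44/221 + 45/221 → 89/221
merge 55/221 + 77/221 → 132/221
merge 89/221 + 132/221 → 1
L = 4/221 + 16/221 + 45/221 + 77/221 + 89/221 + 132/221 + 1 = 584/221 ≈ 2.643 bits/symbol.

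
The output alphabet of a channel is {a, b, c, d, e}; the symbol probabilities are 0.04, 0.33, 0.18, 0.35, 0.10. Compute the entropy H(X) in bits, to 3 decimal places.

2.021 bits

H = −Σ pᵢ log₂ pᵢ.
−0.04·log₂(0.04) = 0.1858
−0.33·log₂(0.33) = 0.5278
−0.18·log₂(0.18) = 0.4453
−0.35·log₂(0.35) = 0.5301
−0.10·log₂(0.10) = 0.3322
Sum ≈ 2.0212 → 2.021 bits.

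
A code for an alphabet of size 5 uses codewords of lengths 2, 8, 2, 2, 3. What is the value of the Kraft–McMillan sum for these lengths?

0.87890625

With common denominator 2^8 = 256: Σ 2^(−ℓᵢ) = 64/256 + 1/256 + 64/256 + 64/256 + 32/256 = 225/256 = 0.87890625.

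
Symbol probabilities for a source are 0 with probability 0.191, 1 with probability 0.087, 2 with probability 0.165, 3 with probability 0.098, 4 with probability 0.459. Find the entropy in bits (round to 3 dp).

2.036 bits

H = −Σ pᵢ log₂ pᵢ.
−0.191·log₂(0.191) = 0.4562
−0.087·log₂(0.087) = 0.3065
−0.165·log₂(0.165) = 0.4289
−0.098·log₂(0.098) = 0.3284
−0.459·log₂(0.459) = 0.5157
Sum ≈ 2.0356 → 2.036 bits.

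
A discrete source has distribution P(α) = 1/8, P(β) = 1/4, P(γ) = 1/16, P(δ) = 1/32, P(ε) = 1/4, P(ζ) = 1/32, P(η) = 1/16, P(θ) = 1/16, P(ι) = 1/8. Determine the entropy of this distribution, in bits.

Each probability is a power of 1/2, so log₂(1/p) is an integer.
H = Σ p·log₂(1/p) = 1/8·3 + 1/4·2 + 1/16·4 + 1/32·5 + 1/4·2 + 1/32·5 + 1/16·4 + 1/16·4 + 1/8·3 = 2.8125 bits.

2.8125 bits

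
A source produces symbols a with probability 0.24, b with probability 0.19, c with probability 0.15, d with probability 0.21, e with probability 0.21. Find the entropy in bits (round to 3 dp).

H = −Σ pᵢ log₂ pᵢ.
−0.24·log₂(0.24) = 0.4941
−0.19·log₂(0.19) = 0.4552
−0.15·log₂(0.15) = 0.4105
−0.21·log₂(0.21) = 0.4728
−0.21·log₂(0.21) = 0.4728
Sum ≈ 2.3056 → 2.306 bits.

2.306 bits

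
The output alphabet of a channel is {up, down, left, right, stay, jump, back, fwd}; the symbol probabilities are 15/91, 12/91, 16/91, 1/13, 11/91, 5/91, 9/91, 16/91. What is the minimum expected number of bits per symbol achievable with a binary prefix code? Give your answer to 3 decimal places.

2.956 bits/symbol

Repeatedly combine the two least-probable nodes; the expected code length is the sum of the merged weights.
merge 5/91 + 1/13 → 12/91
merge 9/91 + 11/91 → 20/91
merge 12/91 + 12/91 → 24/91
merge 15/91 + 16/91 → 31/91
merge 16/91 + 20/91 → 36/91
merge 24/91 + 31/91 → 55/91
merge 36/91 + 55/91 → 1
L = 12/91 + 20/91 + 24/91 + 31/91 + 36/91 + 55/91 + 1 = 269/91 ≈ 2.956 bits/symbol.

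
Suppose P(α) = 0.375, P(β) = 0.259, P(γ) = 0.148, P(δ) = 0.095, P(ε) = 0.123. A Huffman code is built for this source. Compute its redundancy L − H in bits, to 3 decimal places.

0.071 bits

Entropy H = −Σ p log₂ p ≈ 2.1378 bits.
Huffman merges: 19/200+123/1000→109/500; 37/250+109/500→183/500; 259/1000+183/500→5/8; 3/8+5/8→1. L = 2209/1000 ≈ 2.2090.
L − H = 2.2090 − 2.1378 = 0.071 bits.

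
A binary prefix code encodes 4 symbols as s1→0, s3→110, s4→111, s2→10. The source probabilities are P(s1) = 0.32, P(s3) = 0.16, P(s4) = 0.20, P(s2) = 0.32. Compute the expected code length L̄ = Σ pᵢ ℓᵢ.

L̄ = Σ pᵢ·ℓᵢ = 0.32·1 + 0.16·3 + 0.20·3 + 0.32·2 = 2.04 bits/symbol.

2.04 bits/symbol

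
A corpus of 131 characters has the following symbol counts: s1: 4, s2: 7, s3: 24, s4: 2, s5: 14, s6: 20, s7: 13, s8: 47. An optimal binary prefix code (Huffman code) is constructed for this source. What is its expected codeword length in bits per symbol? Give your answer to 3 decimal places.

Probabilities are the counts divided by 131.
Repeatedly combine the two least-probable nodes; the expected code length is the sum of the merged weights.
merge 2/131 + 4/131 → 6/131
merge 6/131 + 7/131 → 13/131
merge 13/131 + 13/131 → 26/131
merge 14/131 + 20/131 → 34/131
merge 24/131 + 26/131 → 50/131
merge 34/131 + 47/131 → 81/131
merge 50/131 + 81/131 → 1
L = 6/131 + 13/131 + 26/131 + 34/131 + 50/131 + 81/131 + 1 = 341/131 ≈ 2.603 bits/symbol.

2.603 bits/symbol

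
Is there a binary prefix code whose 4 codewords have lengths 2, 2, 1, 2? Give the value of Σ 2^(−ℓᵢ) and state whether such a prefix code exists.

With common denominator 2^2 = 4: Σ 2^(−ℓᵢ) = 1/4 + 1/4 + 2/4 + 1/4 = 5/4 = 1.25.
Kraft's inequality requires Σ ≤ 1; here Σ = 1.25 > 1, so no such prefix code exists.

1.25; no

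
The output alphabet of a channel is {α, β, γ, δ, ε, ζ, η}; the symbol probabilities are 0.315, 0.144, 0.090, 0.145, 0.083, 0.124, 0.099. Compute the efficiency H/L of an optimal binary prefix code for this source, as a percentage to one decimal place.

Entropy H = −Σ p log₂ p ≈ 2.6460 bits.
Huffman merges: 83/1000+9/100→173/1000; 99/1000+31/250→223/1000; 18/125+29/200→289/1000; 173/1000+223/1000→99/250; 289/1000+63/200→151/250; 99/250+151/250→1. L = 537/200 ≈ 2.6850.
Efficiency = H/L = 2.6460/2.6850 = 98.5%.

98.5%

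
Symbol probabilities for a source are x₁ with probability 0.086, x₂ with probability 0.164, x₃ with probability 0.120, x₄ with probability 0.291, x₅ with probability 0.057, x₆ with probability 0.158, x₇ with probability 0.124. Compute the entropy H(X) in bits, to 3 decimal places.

2.647 bits

H = −Σ pᵢ log₂ pᵢ.
−0.086·log₂(0.086) = 0.3044
−0.164·log₂(0.164) = 0.4278
−0.120·log₂(0.120) = 0.3671
−0.291·log₂(0.291) = 0.5182
−0.057·log₂(0.057) = 0.2356
−0.158·log₂(0.158) = 0.4206
−0.124·log₂(0.124) = 0.3734
Sum ≈ 2.6471 → 2.647 bits.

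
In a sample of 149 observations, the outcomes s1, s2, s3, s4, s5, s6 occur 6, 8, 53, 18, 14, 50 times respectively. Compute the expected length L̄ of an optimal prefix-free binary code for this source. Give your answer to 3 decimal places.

2.235 bits/symbol

Probabilities are the counts divided by 149.
Repeatedly combine the two least-probable nodes; the expected code length is the sum of the merged weights.
merge 6/149 + 8/149 → 14/149
merge 14/149 + 14/149 → 28/149
merge 18/149 + 28/149 → 46/149
merge 46/149 + 50/149 → 96/149
merge 53/149 + 96/149 → 1
L = 14/149 + 28/149 + 46/149 + 96/149 + 1 = 333/149 ≈ 2.235 bits/symbol.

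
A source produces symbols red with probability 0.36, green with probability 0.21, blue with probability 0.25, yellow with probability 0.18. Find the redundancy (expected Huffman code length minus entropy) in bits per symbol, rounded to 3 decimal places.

Entropy H = −Σ p log₂ p ≈ 1.9487 bits.
Huffman merges: 9/50+21/100→39/100; 1/4+9/25→61/100; 39/100+61/100→1. L = 2 ≈ 2.0000.
L − H = 2.0000 − 1.9487 = 0.051 bits.

0.051 bits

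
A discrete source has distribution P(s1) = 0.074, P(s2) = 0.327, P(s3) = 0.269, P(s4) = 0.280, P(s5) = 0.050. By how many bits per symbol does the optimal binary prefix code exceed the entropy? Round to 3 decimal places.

Entropy H = −Σ p log₂ p ≈ 2.0452 bits.
Huffman merges: 1/20+37/500→31/250; 31/250+269/1000→393/1000; 7/25+327/1000→607/1000; 393/1000+607/1000→1. L = 531/250 ≈ 2.1240.
L − H = 2.1240 − 2.0452 = 0.079 bits.

0.079 bits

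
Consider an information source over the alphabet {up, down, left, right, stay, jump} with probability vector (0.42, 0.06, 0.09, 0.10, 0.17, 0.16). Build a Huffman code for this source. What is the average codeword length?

Repeatedly combine the two least-probable nodes; the expected code length is the sum of the merged weights.
merge 3/50 + 9/100 → 3/20
merge 1/10 + 3/20 → 1/4
merge 4/25 + 17/100 → 33/100
merge 1/4 + 33/100 → 29/50
merge 21/50 + 29/50 → 1
L = 3/20 + 1/4 + 33/100 + 29/50 + 1 = 231/100 = 2.31 bits/symbol.

2.31 bits/symbol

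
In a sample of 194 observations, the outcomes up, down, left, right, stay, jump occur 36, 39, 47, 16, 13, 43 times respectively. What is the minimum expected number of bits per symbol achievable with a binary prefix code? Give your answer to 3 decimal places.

Probabilities are the counts divided by 194.
Repeatedly combine the two least-probable nodes; the expected code length is the sum of the merged weights.
merge 13/194 + 8/97 → 29/194
merge 29/194 + 18/97 → 65/194
merge 39/194 + 43/194 → 41/97
merge 47/194 + 65/194 → 56/97
merge 41/97 + 56/97 → 1
L = 29/194 + 65/194 + 41/97 + 56/97 + 1 = 241/97 ≈ 2.485 bits/symbol.

2.485 bits/symbol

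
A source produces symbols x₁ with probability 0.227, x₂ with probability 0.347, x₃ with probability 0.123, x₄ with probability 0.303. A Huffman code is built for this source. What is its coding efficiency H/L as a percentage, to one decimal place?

Entropy H = −Σ p log₂ p ≈ 1.9093 bits.
Huffman merges: 123/1000+227/1000→7/20; 303/1000+347/1000→13/20; 7/20+13/20→1. L = 2 ≈ 2.0000.
Efficiency = H/L = 1.9093/2.0000 = 95.5%.

95.5%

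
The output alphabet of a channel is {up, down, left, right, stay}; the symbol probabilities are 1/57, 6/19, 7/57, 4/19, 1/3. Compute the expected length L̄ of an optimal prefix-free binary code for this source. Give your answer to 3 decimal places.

2.140 bits/symbol

Repeatedly combine the two least-probable nodes; the expected code length is the sum of the merged weights.
merge 1/57 + 7/57 → 8/57
merge 8/57 + 4/19 → 20/57
merge 6/19 + 1/3 → 37/57
merge 20/57 + 37/57 → 1
L = 8/57 + 20/57 + 37/57 + 1 = 122/57 ≈ 2.140 bits/symbol.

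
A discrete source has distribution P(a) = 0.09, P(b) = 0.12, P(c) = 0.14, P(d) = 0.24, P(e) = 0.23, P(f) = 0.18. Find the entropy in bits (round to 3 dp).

2.504 bits

H = −Σ pᵢ log₂ pᵢ.
−0.09·log₂(0.09) = 0.3127
−0.12·log₂(0.12) = 0.3671
−0.14·log₂(0.14) = 0.3971
−0.24·log₂(0.24) = 0.4941
−0.23·log₂(0.23) = 0.4877
−0.18·log₂(0.18) = 0.4453
Sum ≈ 2.5039 → 2.504 bits.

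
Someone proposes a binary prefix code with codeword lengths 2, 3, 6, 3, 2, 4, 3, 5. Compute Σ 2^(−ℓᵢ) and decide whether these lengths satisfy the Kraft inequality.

0.984375; yes

With common denominator 2^6 = 64: Σ 2^(−ℓᵢ) = 16/64 + 8/64 + 1/64 + 8/64 + 16/64 + 4/64 + 8/64 + 2/64 = 63/64 = 0.984375.
Kraft's inequality requires Σ ≤ 1; here Σ = 0.984375 ≤ 1, so such a prefix code exists.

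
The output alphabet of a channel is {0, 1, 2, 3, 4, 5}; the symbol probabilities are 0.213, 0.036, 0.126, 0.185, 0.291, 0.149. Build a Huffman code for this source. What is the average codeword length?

Repeatedly combine the two least-probable nodes; the expected code length is the sum of the merged weights.
merge 9/250 + 63/500 → 81/500
merge 149/1000 + 81/500 → 311/1000
merge 37/200 + 213/1000 → 199/500
merge 291/1000 + 311/1000 → 301/500
merge 199/500 + 301/500 → 1
L = 81/500 + 311/1000 + 199/500 + 301/500 + 1 = 2473/1000 = 2.473 bits/symbol.

2.473 bits/symbol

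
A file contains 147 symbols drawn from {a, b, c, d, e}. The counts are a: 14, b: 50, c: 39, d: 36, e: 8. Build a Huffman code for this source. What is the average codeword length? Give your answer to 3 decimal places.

Probabilities are the counts divided by 147.
Repeatedly combine the two least-probable nodes; the expected code length is the sum of the merged weights.
merge 8/147 + 2/21 → 22/147
merge 22/147 + 12/49 → 58/147
merge 13/49 + 50/147 → 89/147
merge 58/147 + 89/147 → 1
L = 22/147 + 58/147 + 89/147 + 1 = 316/147 ≈ 2.150 bits/symbol.

2.150 bits/symbol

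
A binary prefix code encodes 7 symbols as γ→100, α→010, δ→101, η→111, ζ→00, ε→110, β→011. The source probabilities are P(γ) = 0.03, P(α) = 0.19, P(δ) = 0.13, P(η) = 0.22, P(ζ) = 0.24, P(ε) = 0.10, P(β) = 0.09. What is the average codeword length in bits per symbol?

2.76 bits/symbol

L̄ = Σ pᵢ·ℓᵢ = 0.03·3 + 0.19·3 + 0.13·3 + 0.22·3 + 0.24·2 + 0.10·3 + 0.09·3 = 2.76 bits/symbol.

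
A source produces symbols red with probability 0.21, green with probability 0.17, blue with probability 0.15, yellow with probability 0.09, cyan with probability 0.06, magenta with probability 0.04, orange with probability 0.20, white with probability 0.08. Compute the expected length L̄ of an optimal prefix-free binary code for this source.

2.86 bits/symbol

Repeatedly combine the two least-probable nodes; the expected code length is the sum of the merged weights.
merge 1/25 + 3/50 → 1/10
merge 2/25 + 9/100 → 17/100
merge 1/10 + 3/20 → 1/4
merge 17/100 + 17/100 → 17/50
merge 1/5 + 21/100 → 41/100
merge 1/4 + 17/50 → 59/100
merge 41/100 + 59/100 → 1
L = 1/10 + 17/100 + 1/4 + 17/50 + 41/100 + 59/100 + 1 = 143/50 = 2.86 bits/symbol.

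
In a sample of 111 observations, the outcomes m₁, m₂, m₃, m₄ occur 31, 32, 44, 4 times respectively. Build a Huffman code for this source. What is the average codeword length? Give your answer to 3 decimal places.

1.919 bits/symbol

Probabilities are the counts divided by 111.
Repeatedly combine the two least-probable nodes; the expected code length is the sum of the merged weights.
merge 4/111 + 31/111 → 35/111
merge 32/111 + 35/111 → 67/111
merge 44/111 + 67/111 → 1
L = 35/111 + 67/111 + 1 = 71/37 ≈ 1.919 bits/symbol.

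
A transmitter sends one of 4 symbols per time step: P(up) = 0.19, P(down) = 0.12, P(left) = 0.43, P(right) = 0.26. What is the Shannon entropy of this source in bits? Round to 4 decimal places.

1.8511 bits

H = −Σ pᵢ log₂ pᵢ.
−0.19·log₂(0.19) = 0.4552
−0.12·log₂(0.12) = 0.3671
−0.43·log₂(0.43) = 0.5236
−0.26·log₂(0.26) = 0.5053
Sum ≈ 1.8511 → 1.8511 bits.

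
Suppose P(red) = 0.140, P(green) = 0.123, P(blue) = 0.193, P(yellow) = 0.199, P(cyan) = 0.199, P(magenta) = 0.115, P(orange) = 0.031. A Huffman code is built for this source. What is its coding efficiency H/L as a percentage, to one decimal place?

97.1%

Entropy H = −Σ p log₂ p ≈ 2.6682 bits.
Huffman merges: 31/1000+23/200→73/500; 123/1000+7/50→263/1000; 73/500+193/1000→339/1000; 199/1000+199/1000→199/500; 263/1000+339/1000→301/500; 199/500+301/500→1. L = 687/250 ≈ 2.7480.
Efficiency = H/L = 2.6682/2.7480 = 97.1%.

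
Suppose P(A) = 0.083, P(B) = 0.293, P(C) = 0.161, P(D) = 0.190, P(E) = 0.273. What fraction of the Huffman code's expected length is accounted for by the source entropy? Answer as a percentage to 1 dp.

Entropy H = −Σ p log₂ p ≈ 2.2077 bits.
Huffman merges: 83/1000+161/1000→61/250; 19/100+61/250→217/500; 273/1000+293/1000→283/500; 217/500+283/500→1. L = 561/250 ≈ 2.2440.
Efficiency = H/L = 2.2077/2.2440 = 98.4%.

98.4%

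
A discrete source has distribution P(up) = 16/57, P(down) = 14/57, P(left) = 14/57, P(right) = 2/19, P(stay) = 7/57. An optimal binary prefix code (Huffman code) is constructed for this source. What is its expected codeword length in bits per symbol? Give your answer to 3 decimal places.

2.228 bits/symbol

Repeatedly combine the two least-probable nodes; the expected code length is the sum of the merged weights.
merge 2/19 + 7/57 → 13/57
merge 13/57 + 14/57 → 9/19
merge 14/57 + 16/57 → 10/19
merge 9/19 + 10/19 → 1
L = 13/57 + 9/19 + 10/19 + 1 = 127/57 ≈ 2.228 bits/symbol.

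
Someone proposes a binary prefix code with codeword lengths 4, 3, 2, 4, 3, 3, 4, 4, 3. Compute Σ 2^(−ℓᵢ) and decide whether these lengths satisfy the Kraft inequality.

1; yes

With common denominator 2^4 = 16: Σ 2^(−ℓᵢ) = 1/16 + 2/16 + 4/16 + 1/16 + 2/16 + 2/16 + 1/16 + 1/16 + 2/16 = 16/16 = 1.
Kraft's inequality requires Σ ≤ 1; here Σ = 1 ≤ 1, so such a prefix code exists.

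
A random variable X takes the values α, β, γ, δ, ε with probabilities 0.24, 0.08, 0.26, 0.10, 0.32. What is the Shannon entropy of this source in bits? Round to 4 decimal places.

H = −Σ pᵢ log₂ pᵢ.
−0.24·log₂(0.24) = 0.4941
−0.08·log₂(0.08) = 0.2915
−0.26·log₂(0.26) = 0.5053
−0.10·log₂(0.10) = 0.3322
−0.32·log₂(0.32) = 0.5260
Sum ≈ 2.1492 → 2.1492 bits.

2.1492 bits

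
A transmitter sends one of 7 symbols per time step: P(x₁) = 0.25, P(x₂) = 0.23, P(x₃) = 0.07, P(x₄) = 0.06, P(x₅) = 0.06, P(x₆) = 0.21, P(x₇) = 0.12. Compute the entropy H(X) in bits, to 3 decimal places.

2.583 bits

H = −Σ pᵢ log₂ pᵢ.
−0.25·log₂(0.25) = 0.5000
−0.23·log₂(0.23) = 0.4877
−0.07·log₂(0.07) = 0.2686
−0.06·log₂(0.06) = 0.2435
−0.06·log₂(0.06) = 0.2435
−0.21·log₂(0.21) = 0.4728
−0.12·log₂(0.12) = 0.3671
Sum ≈ 2.5832 → 2.583 bits.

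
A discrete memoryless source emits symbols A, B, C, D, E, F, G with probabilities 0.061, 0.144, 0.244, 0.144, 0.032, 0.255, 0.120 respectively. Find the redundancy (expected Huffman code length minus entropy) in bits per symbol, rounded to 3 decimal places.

Entropy H = −Σ p log₂ p ≈ 2.5766 bits.
Huffman merges: 4/125+61/1000→93/1000; 93/1000+3/25→213/1000; 18/125+18/125→36/125; 213/1000+61/250→457/1000; 51/200+36/125→543/1000; 457/1000+543/1000→1. L = 1297/500 ≈ 2.5940.
L − H = 2.5940 − 2.5766 = 0.017 bits.

0.017 bits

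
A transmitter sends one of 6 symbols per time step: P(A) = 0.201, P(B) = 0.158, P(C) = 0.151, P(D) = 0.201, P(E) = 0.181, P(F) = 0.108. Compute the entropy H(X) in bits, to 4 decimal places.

H = −Σ pᵢ log₂ pᵢ.
−0.201·log₂(0.201) = 0.4653
−0.158·log₂(0.158) = 0.4206
−0.151·log₂(0.151) = 0.4118
−0.201·log₂(0.201) = 0.4653
−0.181·log₂(0.181) = 0.4463
−0.108·log₂(0.108) = 0.3468
Sum ≈ 2.5561 → 2.5561 bits.

2.5561 bits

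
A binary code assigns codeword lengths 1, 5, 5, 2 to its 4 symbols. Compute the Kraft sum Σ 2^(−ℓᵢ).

0.8125

With common denominator 2^5 = 32: Σ 2^(−ℓᵢ) = 16/32 + 1/32 + 1/32 + 8/32 = 26/32 = 0.8125.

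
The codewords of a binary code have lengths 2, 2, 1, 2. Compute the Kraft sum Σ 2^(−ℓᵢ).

1.25

With common denominator 2^2 = 4: Σ 2^(−ℓᵢ) = 1/4 + 1/4 + 2/4 + 1/4 = 5/4 = 1.25.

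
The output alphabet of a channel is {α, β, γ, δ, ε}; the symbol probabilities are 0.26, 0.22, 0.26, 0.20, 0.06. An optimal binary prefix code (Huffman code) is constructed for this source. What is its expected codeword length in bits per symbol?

Repeatedly combine the two least-probable nodes; the expected code length is the sum of the merged weights.
merge 3/50 + 1/5 → 13/50
merge 11/50 + 13/50 → 12/25
merge 13/50 + 13/50 → 13/25
merge 12/25 + 13/25 → 1
L = 13/50 + 12/25 + 13/25 + 1 = 113/50 = 2.26 bits/symbol.

2.26 bits/symbol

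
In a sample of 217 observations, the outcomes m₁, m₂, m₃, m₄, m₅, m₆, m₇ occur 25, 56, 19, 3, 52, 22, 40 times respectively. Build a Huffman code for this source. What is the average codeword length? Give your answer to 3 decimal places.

2.604 bits/symbol

Probabilities are the counts divided by 217.
Repeatedly combine the two least-probable nodes; the expected code length is the sum of the merged weights.
merge 3/217 + 19/217 → 22/217
merge 22/217 + 22/217 → 44/217
merge 25/217 + 40/217 → 65/217
merge 44/217 + 52/217 → 96/217
merge 8/31 + 65/217 → 121/217
merge 96/217 + 121/217 → 1
L = 22/217 + 44/217 + 65/217 + 96/217 + 121/217 + 1 = 565/217 ≈ 2.604 bits/symbol.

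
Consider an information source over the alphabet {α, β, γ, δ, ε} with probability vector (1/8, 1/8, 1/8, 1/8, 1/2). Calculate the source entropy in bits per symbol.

Each probability is a power of 1/2, so log₂(1/p) is an integer.
H = Σ p·log₂(1/p) = 1/8·3 + 1/8·3 + 1/8·3 + 1/8·3 + 1/2·1 = 2 bits.

2 bits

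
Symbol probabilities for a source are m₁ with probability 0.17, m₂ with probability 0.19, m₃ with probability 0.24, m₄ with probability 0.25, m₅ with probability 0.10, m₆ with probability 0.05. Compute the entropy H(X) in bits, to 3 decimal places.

H = −Σ pᵢ log₂ pᵢ.
−0.17·log₂(0.17) = 0.4346
−0.19·log₂(0.19) = 0.4552
−0.24·log₂(0.24) = 0.4941
−0.25·log₂(0.25) = 0.5000
−0.10·log₂(0.10) = 0.3322
−0.05·log₂(0.05) = 0.2161
Sum ≈ 2.4322 → 2.432 bits.

2.432 bits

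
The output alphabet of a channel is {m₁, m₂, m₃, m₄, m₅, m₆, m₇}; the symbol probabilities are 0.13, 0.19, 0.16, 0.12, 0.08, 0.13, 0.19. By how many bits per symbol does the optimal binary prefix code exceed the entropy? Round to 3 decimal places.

0.053 bits

Entropy H = −Σ p log₂ p ≈ 2.7573 bits.
Huffman merges: 2/25+3/25→1/5; 13/100+13/100→13/50; 4/25+19/100→7/20; 19/100+1/5→39/100; 13/50+7/20→61/100; 39/100+61/100→1. L = 281/100 ≈ 2.8100.
L − H = 2.8100 − 2.7573 = 0.053 bits.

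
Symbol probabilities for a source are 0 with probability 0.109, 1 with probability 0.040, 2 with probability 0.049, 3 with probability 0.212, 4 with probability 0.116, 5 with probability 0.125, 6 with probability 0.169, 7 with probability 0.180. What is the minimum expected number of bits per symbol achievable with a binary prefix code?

Repeatedly combine the two least-probable nodes; the expected code length is the sum of the merged weights.
merge 1/25 + 49/1000 → 89/1000
merge 89/1000 + 109/1000 → 99/500
merge 29/250 + 1/8 → 241/1000
merge 169/1000 + 9/50 → 349/1000
merge 99/500 + 53/250 → 41/100
merge 241/1000 + 349/1000 → 59/100
merge 41/100 + 59/100 → 1
L = 89/1000 + 99/500 + 241/1000 + 349/1000 + 41/100 + 59/100 + 1 = 2877/1000 = 2.877 bits/symbol.

2.877 bits/symbol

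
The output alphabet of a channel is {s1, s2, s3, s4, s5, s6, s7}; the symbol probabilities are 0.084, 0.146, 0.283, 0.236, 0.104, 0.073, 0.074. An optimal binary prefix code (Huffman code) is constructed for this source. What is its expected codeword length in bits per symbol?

2.628 bits/symbol

Repeatedly combine the two least-probable nodes; the expected code length is the sum of the merged weights.
merge 73/1000 + 37/500 → 147/1000
merge 21/250 + 13/125 → 47/250
merge 73/500 + 147/1000 → 293/1000
merge 47/250 + 59/250 → 53/125
merge 283/1000 + 293/1000 → 72/125
merge 53/125 + 72/125 → 1
L = 147/1000 + 47/250 + 293/1000 + 53/125 + 72/125 + 1 = 657/250 = 2.628 bits/symbol.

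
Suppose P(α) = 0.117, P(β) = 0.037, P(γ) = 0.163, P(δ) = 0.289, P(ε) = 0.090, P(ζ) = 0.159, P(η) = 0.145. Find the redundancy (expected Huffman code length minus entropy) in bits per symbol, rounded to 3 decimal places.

0.054 bits

Entropy H = −Σ p log₂ p ≈ 2.6207 bits.
Huffman merges: 37/1000+9/100→127/1000; 117/1000+127/1000→61/250; 29/200+159/1000→38/125; 163/1000+61/250→407/1000; 289/1000+38/125→593/1000; 407/1000+593/1000→1. L = 107/40 ≈ 2.6750.
L − H = 2.6750 − 2.6207 = 0.054 bits.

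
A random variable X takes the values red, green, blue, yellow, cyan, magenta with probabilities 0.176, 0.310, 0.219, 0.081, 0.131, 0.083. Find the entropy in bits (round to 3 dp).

H = −Σ pᵢ log₂ pᵢ.
−0.176·log₂(0.176) = 0.4411
−0.310·log₂(0.310) = 0.5238
−0.219·log₂(0.219) = 0.4798
−0.081·log₂(0.081) = 0.2937
−0.131·log₂(0.131) = 0.3841
−0.083·log₂(0.083) = 0.2980
Sum ≈ 2.4206 → 2.421 bits.

2.421 bits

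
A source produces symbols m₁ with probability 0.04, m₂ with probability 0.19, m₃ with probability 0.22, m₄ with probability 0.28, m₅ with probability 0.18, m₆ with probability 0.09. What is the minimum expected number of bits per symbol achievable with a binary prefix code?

Repeatedly combine the two least-probable nodes; the expected code length is the sum of the merged weights.
merge 1/25 + 9/100 → 13/100
merge 13/100 + 9/50 → 31/100
merge 19/100 + 11/50 → 41/100
merge 7/25 + 31/100 → 59/100
merge 41/100 + 59/100 → 1
L = 13/100 + 31/100 + 41/100 + 59/100 + 1 = 61/25 = 2.44 bits/symbol.

2.44 bits/symbol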